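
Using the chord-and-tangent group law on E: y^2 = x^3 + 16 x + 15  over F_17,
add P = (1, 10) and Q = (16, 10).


P != Q, so use the chord formula.
s = (y2 - y1) / (x2 - x1) = (0) / (15) mod 17 = 0
x3 = s^2 - x1 - x2 mod 17 = 0^2 - 1 - 16 = 0
y3 = s (x1 - x3) - y1 mod 17 = 0 * (1 - 0) - 10 = 7

P + Q = (0, 7)


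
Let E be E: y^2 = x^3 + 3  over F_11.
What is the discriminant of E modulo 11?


4 a^3 + 27 b^2 = 4*0^3 + 27*3^2 = 0 + 243 = 243
Delta = -16 * (243) = -3888
Delta mod 11 = 6

Delta = 6 (mod 11)


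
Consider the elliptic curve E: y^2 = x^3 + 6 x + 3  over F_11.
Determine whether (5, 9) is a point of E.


Check whether y^2 = x^3 + 6 x + 3 (mod 11) for (x, y) = (5, 9).
LHS: y^2 = 9^2 mod 11 = 4
RHS: x^3 + 6 x + 3 = 5^3 + 6*5 + 3 mod 11 = 4
LHS = RHS

Yes, on the curve


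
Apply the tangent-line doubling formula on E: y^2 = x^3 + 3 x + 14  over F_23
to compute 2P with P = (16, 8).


Doubling: s = (3 x1^2 + a) / (2 y1)
s = (3*16^2 + 3) / (2*8) mod 23 = 18
x3 = s^2 - 2 x1 mod 23 = 18^2 - 2*16 = 16
y3 = s (x1 - x3) - y1 mod 23 = 18 * (16 - 16) - 8 = 15

2P = (16, 15)


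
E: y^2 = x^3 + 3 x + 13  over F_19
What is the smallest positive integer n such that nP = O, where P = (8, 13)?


Compute successive multiples of P until we hit O:
  1P = (8, 13)
  2P = (7, 4)
  3P = (9, 16)
  4P = (11, 16)
  5P = (1, 13)
  6P = (10, 6)
  7P = (18, 3)
  8P = (13, 11)
  ... (continuing to 24P)
  24P = O

ord(P) = 24


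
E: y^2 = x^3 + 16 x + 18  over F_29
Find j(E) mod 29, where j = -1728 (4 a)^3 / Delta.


Delta = -16(4 a^3 + 27 b^2) mod 29 = 2
-1728 * (4 a)^3 = -1728 * (4*16)^3 mod 29 = 11
j = 11 * 2^(-1) mod 29 = 20

j = 20 (mod 29)


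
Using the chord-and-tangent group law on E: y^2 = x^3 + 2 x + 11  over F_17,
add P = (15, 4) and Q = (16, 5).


P != Q, so use the chord formula.
s = (y2 - y1) / (x2 - x1) = (1) / (1) mod 17 = 1
x3 = s^2 - x1 - x2 mod 17 = 1^2 - 15 - 16 = 4
y3 = s (x1 - x3) - y1 mod 17 = 1 * (15 - 4) - 4 = 7

P + Q = (4, 7)


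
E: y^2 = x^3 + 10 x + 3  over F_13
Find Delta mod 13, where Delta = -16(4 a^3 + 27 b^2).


4 a^3 + 27 b^2 = 4*10^3 + 27*3^2 = 4000 + 243 = 4243
Delta = -16 * (4243) = -67888
Delta mod 13 = 11

Delta = 11 (mod 13)


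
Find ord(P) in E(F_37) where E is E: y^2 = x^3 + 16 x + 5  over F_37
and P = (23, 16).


Compute successive multiples of P until we hit O:
  1P = (23, 16)
  2P = (16, 19)
  3P = (8, 4)
  4P = (17, 11)
  5P = (9, 8)
  6P = (31, 27)
  7P = (19, 8)
  8P = (36, 32)
  ... (continuing to 17P)
  17P = O

ord(P) = 17


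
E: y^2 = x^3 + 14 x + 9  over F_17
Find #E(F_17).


For each x in F_17, count y with y^2 = x^3 + 14 x + 9 mod 17:
  x = 0: RHS = 9, y in [3, 14]  -> 2 point(s)
  x = 5: RHS = 0, y in [0]  -> 1 point(s)
  x = 7: RHS = 8, y in [5, 12]  -> 2 point(s)
  x = 8: RHS = 4, y in [2, 15]  -> 2 point(s)
  x = 11: RHS = 15, y in [7, 10]  -> 2 point(s)
  x = 12: RHS = 1, y in [1, 16]  -> 2 point(s)
  x = 13: RHS = 8, y in [5, 12]  -> 2 point(s)
  x = 14: RHS = 8, y in [5, 12]  -> 2 point(s)
Affine points: 15. Add the point at infinity: total = 16.

#E(F_17) = 16


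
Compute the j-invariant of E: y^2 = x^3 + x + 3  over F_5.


Delta = -16(4 a^3 + 27 b^2) mod 5 = 3
-1728 * (4 a)^3 = -1728 * (4*1)^3 mod 5 = 3
j = 3 * 3^(-1) mod 5 = 1

j = 1 (mod 5)


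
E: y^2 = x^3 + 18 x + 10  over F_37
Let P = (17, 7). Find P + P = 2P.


Doubling: s = (3 x1^2 + a) / (2 y1)
s = (3*17^2 + 18) / (2*7) mod 37 = 13
x3 = s^2 - 2 x1 mod 37 = 13^2 - 2*17 = 24
y3 = s (x1 - x3) - y1 mod 37 = 13 * (17 - 24) - 7 = 13

2P = (24, 13)


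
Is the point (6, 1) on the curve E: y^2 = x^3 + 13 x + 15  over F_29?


Check whether y^2 = x^3 + 13 x + 15 (mod 29) for (x, y) = (6, 1).
LHS: y^2 = 1^2 mod 29 = 1
RHS: x^3 + 13 x + 15 = 6^3 + 13*6 + 15 mod 29 = 19
LHS != RHS

No, not on the curve


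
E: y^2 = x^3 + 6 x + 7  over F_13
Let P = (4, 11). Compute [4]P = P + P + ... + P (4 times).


k = 4 = 100_2 (binary, LSB first: 001)
Double-and-add from P = (4, 11):
  bit 0 = 0: acc unchanged = O
  bit 1 = 0: acc unchanged = O
  bit 2 = 1: acc = O + (12, 0) = (12, 0)

4P = (12, 0)


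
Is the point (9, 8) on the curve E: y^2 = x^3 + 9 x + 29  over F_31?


Check whether y^2 = x^3 + 9 x + 29 (mod 31) for (x, y) = (9, 8).
LHS: y^2 = 8^2 mod 31 = 2
RHS: x^3 + 9 x + 29 = 9^3 + 9*9 + 29 mod 31 = 2
LHS = RHS

Yes, on the curve


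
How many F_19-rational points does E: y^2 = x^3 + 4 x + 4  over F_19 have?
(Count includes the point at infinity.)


For each x in F_19, count y with y^2 = x^3 + 4 x + 4 mod 19:
  x = 0: RHS = 4, y in [2, 17]  -> 2 point(s)
  x = 1: RHS = 9, y in [3, 16]  -> 2 point(s)
  x = 2: RHS = 1, y in [1, 18]  -> 2 point(s)
  x = 3: RHS = 5, y in [9, 10]  -> 2 point(s)
  x = 5: RHS = 16, y in [4, 15]  -> 2 point(s)
  x = 6: RHS = 16, y in [4, 15]  -> 2 point(s)
  x = 8: RHS = 16, y in [4, 15]  -> 2 point(s)
  x = 9: RHS = 9, y in [3, 16]  -> 2 point(s)
  x = 11: RHS = 11, y in [7, 12]  -> 2 point(s)
  x = 13: RHS = 11, y in [7, 12]  -> 2 point(s)
  x = 14: RHS = 11, y in [7, 12]  -> 2 point(s)
  x = 15: RHS = 0, y in [0]  -> 1 point(s)
  x = 17: RHS = 7, y in [8, 11]  -> 2 point(s)
Affine points: 25. Add the point at infinity: total = 26.

#E(F_19) = 26


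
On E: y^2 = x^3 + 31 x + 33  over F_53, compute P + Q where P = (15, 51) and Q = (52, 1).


P != Q, so use the chord formula.
s = (y2 - y1) / (x2 - x1) = (3) / (37) mod 53 = 23
x3 = s^2 - x1 - x2 mod 53 = 23^2 - 15 - 52 = 38
y3 = s (x1 - x3) - y1 mod 53 = 23 * (15 - 38) - 51 = 3

P + Q = (38, 3)


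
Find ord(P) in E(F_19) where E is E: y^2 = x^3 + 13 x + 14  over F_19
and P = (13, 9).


Compute successive multiples of P until we hit O:
  1P = (13, 9)
  2P = (4, 4)
  3P = (7, 7)
  4P = (16, 9)
  5P = (9, 10)
  6P = (3, 17)
  7P = (12, 13)
  8P = (10, 17)
  ... (continuing to 24P)
  24P = O

ord(P) = 24


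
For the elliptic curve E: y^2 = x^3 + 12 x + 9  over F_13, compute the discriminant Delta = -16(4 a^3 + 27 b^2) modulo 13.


4 a^3 + 27 b^2 = 4*12^3 + 27*9^2 = 6912 + 2187 = 9099
Delta = -16 * (9099) = -145584
Delta mod 13 = 3

Delta = 3 (mod 13)


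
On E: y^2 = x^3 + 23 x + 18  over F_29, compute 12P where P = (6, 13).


k = 12 = 1100_2 (binary, LSB first: 0011)
Double-and-add from P = (6, 13):
  bit 0 = 0: acc unchanged = O
  bit 1 = 0: acc unchanged = O
  bit 2 = 1: acc = O + (27, 15) = (27, 15)
  bit 3 = 1: acc = (27, 15) + (11, 23) = (13, 7)

12P = (13, 7)


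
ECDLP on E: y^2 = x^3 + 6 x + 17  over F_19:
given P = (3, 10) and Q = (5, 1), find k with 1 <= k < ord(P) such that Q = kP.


Enumerate multiples of P until we hit Q = (5, 1):
  1P = (3, 10)
  2P = (0, 13)
  3P = (17, 4)
  4P = (5, 18)
  5P = (8, 8)
  6P = (15, 10)
  7P = (1, 9)
  8P = (1, 10)
  9P = (15, 9)
  10P = (8, 11)
  11P = (5, 1)
Match found at i = 11.

k = 11


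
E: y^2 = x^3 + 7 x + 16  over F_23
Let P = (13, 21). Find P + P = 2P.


Doubling: s = (3 x1^2 + a) / (2 y1)
s = (3*13^2 + 7) / (2*21) mod 23 = 21
x3 = s^2 - 2 x1 mod 23 = 21^2 - 2*13 = 1
y3 = s (x1 - x3) - y1 mod 23 = 21 * (13 - 1) - 21 = 1

2P = (1, 1)


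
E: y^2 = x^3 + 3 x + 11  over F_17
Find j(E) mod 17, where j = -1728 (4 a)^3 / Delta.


Delta = -16(4 a^3 + 27 b^2) mod 17 = 9
-1728 * (4 a)^3 = -1728 * (4*3)^3 mod 17 = 15
j = 15 * 9^(-1) mod 17 = 13

j = 13 (mod 17)


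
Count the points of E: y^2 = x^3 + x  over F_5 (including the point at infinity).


For each x in F_5, count y with y^2 = x^3 + 1 x + 0 mod 5:
  x = 0: RHS = 0, y in [0]  -> 1 point(s)
  x = 2: RHS = 0, y in [0]  -> 1 point(s)
  x = 3: RHS = 0, y in [0]  -> 1 point(s)
Affine points: 3. Add the point at infinity: total = 4.

#E(F_5) = 4


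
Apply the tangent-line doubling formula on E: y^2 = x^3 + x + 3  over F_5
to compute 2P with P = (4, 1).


Doubling: s = (3 x1^2 + a) / (2 y1)
s = (3*4^2 + 1) / (2*1) mod 5 = 2
x3 = s^2 - 2 x1 mod 5 = 2^2 - 2*4 = 1
y3 = s (x1 - x3) - y1 mod 5 = 2 * (4 - 1) - 1 = 0

2P = (1, 0)


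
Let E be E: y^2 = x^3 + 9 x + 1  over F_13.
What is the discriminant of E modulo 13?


4 a^3 + 27 b^2 = 4*9^3 + 27*1^2 = 2916 + 27 = 2943
Delta = -16 * (2943) = -47088
Delta mod 13 = 11

Delta = 11 (mod 13)


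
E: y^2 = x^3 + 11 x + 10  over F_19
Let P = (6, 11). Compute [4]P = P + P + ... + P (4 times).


k = 4 = 100_2 (binary, LSB first: 001)
Double-and-add from P = (6, 11):
  bit 0 = 0: acc unchanged = O
  bit 1 = 0: acc unchanged = O
  bit 2 = 1: acc = O + (16, 8) = (16, 8)

4P = (16, 8)


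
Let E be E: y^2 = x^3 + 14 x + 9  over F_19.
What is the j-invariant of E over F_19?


Delta = -16(4 a^3 + 27 b^2) mod 19 = 7
-1728 * (4 a)^3 = -1728 * (4*14)^3 mod 19 = 18
j = 18 * 7^(-1) mod 19 = 8

j = 8 (mod 19)


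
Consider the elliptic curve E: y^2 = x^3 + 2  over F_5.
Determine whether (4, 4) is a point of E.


Check whether y^2 = x^3 + 0 x + 2 (mod 5) for (x, y) = (4, 4).
LHS: y^2 = 4^2 mod 5 = 1
RHS: x^3 + 0 x + 2 = 4^3 + 0*4 + 2 mod 5 = 1
LHS = RHS

Yes, on the curve


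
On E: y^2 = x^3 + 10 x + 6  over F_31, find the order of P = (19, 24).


Compute successive multiples of P until we hit O:
  1P = (19, 24)
  2P = (18, 2)
  3P = (13, 15)
  4P = (9, 22)
  5P = (8, 3)
  6P = (12, 26)
  7P = (14, 10)
  8P = (17, 25)
  ... (continuing to 27P)
  27P = O

ord(P) = 27


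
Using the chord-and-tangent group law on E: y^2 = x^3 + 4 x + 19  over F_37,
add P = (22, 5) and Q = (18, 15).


P != Q, so use the chord formula.
s = (y2 - y1) / (x2 - x1) = (10) / (33) mod 37 = 16
x3 = s^2 - x1 - x2 mod 37 = 16^2 - 22 - 18 = 31
y3 = s (x1 - x3) - y1 mod 37 = 16 * (22 - 31) - 5 = 36

P + Q = (31, 36)


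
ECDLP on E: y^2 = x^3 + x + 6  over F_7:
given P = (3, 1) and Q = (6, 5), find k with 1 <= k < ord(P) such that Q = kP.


Enumerate multiples of P until we hit Q = (6, 5):
  1P = (3, 1)
  2P = (1, 6)
  3P = (4, 5)
  4P = (2, 3)
  5P = (6, 5)
Match found at i = 5.

k = 5


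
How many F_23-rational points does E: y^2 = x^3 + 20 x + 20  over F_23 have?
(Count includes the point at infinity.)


For each x in F_23, count y with y^2 = x^3 + 20 x + 20 mod 23:
  x = 1: RHS = 18, y in [8, 15]  -> 2 point(s)
  x = 4: RHS = 3, y in [7, 16]  -> 2 point(s)
  x = 8: RHS = 2, y in [5, 18]  -> 2 point(s)
  x = 9: RHS = 9, y in [3, 20]  -> 2 point(s)
  x = 10: RHS = 1, y in [1, 22]  -> 2 point(s)
  x = 13: RHS = 16, y in [4, 19]  -> 2 point(s)
  x = 14: RHS = 8, y in [10, 13]  -> 2 point(s)
  x = 17: RHS = 6, y in [11, 12]  -> 2 point(s)
  x = 18: RHS = 2, y in [5, 18]  -> 2 point(s)
  x = 20: RHS = 2, y in [5, 18]  -> 2 point(s)
  x = 21: RHS = 18, y in [8, 15]  -> 2 point(s)
Affine points: 22. Add the point at infinity: total = 23.

#E(F_23) = 23


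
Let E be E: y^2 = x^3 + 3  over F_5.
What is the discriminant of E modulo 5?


4 a^3 + 27 b^2 = 4*0^3 + 27*3^2 = 0 + 243 = 243
Delta = -16 * (243) = -3888
Delta mod 5 = 2

Delta = 2 (mod 5)


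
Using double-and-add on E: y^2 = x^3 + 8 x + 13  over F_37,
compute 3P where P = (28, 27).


k = 3 = 11_2 (binary, LSB first: 11)
Double-and-add from P = (28, 27):
  bit 0 = 1: acc = O + (28, 27) = (28, 27)
  bit 1 = 1: acc = (28, 27) + (30, 24) = (9, 0)

3P = (9, 0)


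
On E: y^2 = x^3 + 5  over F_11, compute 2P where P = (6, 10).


Doubling: s = (3 x1^2 + a) / (2 y1)
s = (3*6^2 + 0) / (2*10) mod 11 = 1
x3 = s^2 - 2 x1 mod 11 = 1^2 - 2*6 = 0
y3 = s (x1 - x3) - y1 mod 11 = 1 * (6 - 0) - 10 = 7

2P = (0, 7)


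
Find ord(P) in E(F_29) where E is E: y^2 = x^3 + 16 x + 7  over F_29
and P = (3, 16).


Compute successive multiples of P until we hit O:
  1P = (3, 16)
  2P = (19, 6)
  3P = (16, 3)
  4P = (11, 21)
  5P = (24, 18)
  6P = (22, 25)
  7P = (8, 3)
  8P = (12, 19)
  ... (continuing to 38P)
  38P = O

ord(P) = 38


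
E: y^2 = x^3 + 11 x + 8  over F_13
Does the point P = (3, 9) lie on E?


Check whether y^2 = x^3 + 11 x + 8 (mod 13) for (x, y) = (3, 9).
LHS: y^2 = 9^2 mod 13 = 3
RHS: x^3 + 11 x + 8 = 3^3 + 11*3 + 8 mod 13 = 3
LHS = RHS

Yes, on the curve


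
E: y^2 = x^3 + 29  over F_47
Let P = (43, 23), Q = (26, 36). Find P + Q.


P != Q, so use the chord formula.
s = (y2 - y1) / (x2 - x1) = (13) / (30) mod 47 = 2
x3 = s^2 - x1 - x2 mod 47 = 2^2 - 43 - 26 = 29
y3 = s (x1 - x3) - y1 mod 47 = 2 * (43 - 29) - 23 = 5

P + Q = (29, 5)


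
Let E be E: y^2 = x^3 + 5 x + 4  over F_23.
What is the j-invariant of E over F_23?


Delta = -16(4 a^3 + 27 b^2) mod 23 = 15
-1728 * (4 a)^3 = -1728 * (4*5)^3 mod 23 = 12
j = 12 * 15^(-1) mod 23 = 10

j = 10 (mod 23)


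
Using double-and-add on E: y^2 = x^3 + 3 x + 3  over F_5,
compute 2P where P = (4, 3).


k = 2 = 10_2 (binary, LSB first: 01)
Double-and-add from P = (4, 3):
  bit 0 = 0: acc unchanged = O
  bit 1 = 1: acc = O + (3, 3) = (3, 3)

2P = (3, 3)


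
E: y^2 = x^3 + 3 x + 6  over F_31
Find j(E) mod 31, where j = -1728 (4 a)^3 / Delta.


Delta = -16(4 a^3 + 27 b^2) mod 31 = 18
-1728 * (4 a)^3 = -1728 * (4*3)^3 mod 31 = 29
j = 29 * 18^(-1) mod 31 = 24

j = 24 (mod 31)


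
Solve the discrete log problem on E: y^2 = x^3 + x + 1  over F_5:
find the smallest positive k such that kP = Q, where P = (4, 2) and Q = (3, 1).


Enumerate multiples of P until we hit Q = (3, 1):
  1P = (4, 2)
  2P = (3, 4)
  3P = (2, 4)
  4P = (0, 4)
  5P = (0, 1)
  6P = (2, 1)
  7P = (3, 1)
Match found at i = 7.

k = 7


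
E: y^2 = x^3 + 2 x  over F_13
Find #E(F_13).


For each x in F_13, count y with y^2 = x^3 + 2 x + 0 mod 13:
  x = 0: RHS = 0, y in [0]  -> 1 point(s)
  x = 1: RHS = 3, y in [4, 9]  -> 2 point(s)
  x = 2: RHS = 12, y in [5, 8]  -> 2 point(s)
  x = 11: RHS = 1, y in [1, 12]  -> 2 point(s)
  x = 12: RHS = 10, y in [6, 7]  -> 2 point(s)
Affine points: 9. Add the point at infinity: total = 10.

#E(F_13) = 10


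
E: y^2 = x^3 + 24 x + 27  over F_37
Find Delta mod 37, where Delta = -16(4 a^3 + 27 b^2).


4 a^3 + 27 b^2 = 4*24^3 + 27*27^2 = 55296 + 19683 = 74979
Delta = -16 * (74979) = -1199664
Delta mod 37 = 24

Delta = 24 (mod 37)


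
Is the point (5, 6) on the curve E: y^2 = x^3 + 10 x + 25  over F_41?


Check whether y^2 = x^3 + 10 x + 25 (mod 41) for (x, y) = (5, 6).
LHS: y^2 = 6^2 mod 41 = 36
RHS: x^3 + 10 x + 25 = 5^3 + 10*5 + 25 mod 41 = 36
LHS = RHS

Yes, on the curve


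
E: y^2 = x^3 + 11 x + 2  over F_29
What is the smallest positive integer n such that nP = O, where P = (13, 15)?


Compute successive multiples of P until we hit O:
  1P = (13, 15)
  2P = (19, 9)
  3P = (27, 28)
  4P = (27, 1)
  5P = (19, 20)
  6P = (13, 14)
  7P = O

ord(P) = 7


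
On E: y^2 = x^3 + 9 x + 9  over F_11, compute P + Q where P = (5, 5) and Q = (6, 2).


P != Q, so use the chord formula.
s = (y2 - y1) / (x2 - x1) = (8) / (1) mod 11 = 8
x3 = s^2 - x1 - x2 mod 11 = 8^2 - 5 - 6 = 9
y3 = s (x1 - x3) - y1 mod 11 = 8 * (5 - 9) - 5 = 7

P + Q = (9, 7)


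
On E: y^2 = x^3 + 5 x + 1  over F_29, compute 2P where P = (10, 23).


Doubling: s = (3 x1^2 + a) / (2 y1)
s = (3*10^2 + 5) / (2*23) mod 29 = 6
x3 = s^2 - 2 x1 mod 29 = 6^2 - 2*10 = 16
y3 = s (x1 - x3) - y1 mod 29 = 6 * (10 - 16) - 23 = 28

2P = (16, 28)


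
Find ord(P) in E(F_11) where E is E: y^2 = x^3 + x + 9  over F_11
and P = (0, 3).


Compute successive multiples of P until we hit O:
  1P = (0, 3)
  2P = (4, 0)
  3P = (0, 8)
  4P = O

ord(P) = 4


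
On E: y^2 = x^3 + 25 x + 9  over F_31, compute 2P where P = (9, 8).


Doubling: s = (3 x1^2 + a) / (2 y1)
s = (3*9^2 + 25) / (2*8) mod 31 = 9
x3 = s^2 - 2 x1 mod 31 = 9^2 - 2*9 = 1
y3 = s (x1 - x3) - y1 mod 31 = 9 * (9 - 1) - 8 = 2

2P = (1, 2)


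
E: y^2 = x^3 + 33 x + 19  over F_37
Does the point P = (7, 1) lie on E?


Check whether y^2 = x^3 + 33 x + 19 (mod 37) for (x, y) = (7, 1).
LHS: y^2 = 1^2 mod 37 = 1
RHS: x^3 + 33 x + 19 = 7^3 + 33*7 + 19 mod 37 = 1
LHS = RHS

Yes, on the curve


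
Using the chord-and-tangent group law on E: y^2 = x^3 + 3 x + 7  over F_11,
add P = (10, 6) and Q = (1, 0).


P != Q, so use the chord formula.
s = (y2 - y1) / (x2 - x1) = (5) / (2) mod 11 = 8
x3 = s^2 - x1 - x2 mod 11 = 8^2 - 10 - 1 = 9
y3 = s (x1 - x3) - y1 mod 11 = 8 * (10 - 9) - 6 = 2

P + Q = (9, 2)


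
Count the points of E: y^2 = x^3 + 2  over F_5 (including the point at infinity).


For each x in F_5, count y with y^2 = x^3 + 0 x + 2 mod 5:
  x = 2: RHS = 0, y in [0]  -> 1 point(s)
  x = 3: RHS = 4, y in [2, 3]  -> 2 point(s)
  x = 4: RHS = 1, y in [1, 4]  -> 2 point(s)
Affine points: 5. Add the point at infinity: total = 6.

#E(F_5) = 6


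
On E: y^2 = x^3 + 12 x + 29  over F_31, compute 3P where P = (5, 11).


k = 3 = 11_2 (binary, LSB first: 11)
Double-and-add from P = (5, 11):
  bit 0 = 1: acc = O + (5, 11) = (5, 11)
  bit 1 = 1: acc = (5, 11) + (18, 1) = (24, 6)

3P = (24, 6)


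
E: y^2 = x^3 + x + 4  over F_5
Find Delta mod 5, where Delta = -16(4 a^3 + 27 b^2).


4 a^3 + 27 b^2 = 4*1^3 + 27*4^2 = 4 + 432 = 436
Delta = -16 * (436) = -6976
Delta mod 5 = 4

Delta = 4 (mod 5)


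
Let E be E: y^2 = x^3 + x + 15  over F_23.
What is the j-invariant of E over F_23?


Delta = -16(4 a^3 + 27 b^2) mod 23 = 3
-1728 * (4 a)^3 = -1728 * (4*1)^3 mod 23 = 15
j = 15 * 3^(-1) mod 23 = 5

j = 5 (mod 23)


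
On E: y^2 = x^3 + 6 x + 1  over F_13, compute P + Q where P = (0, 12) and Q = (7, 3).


P != Q, so use the chord formula.
s = (y2 - y1) / (x2 - x1) = (4) / (7) mod 13 = 8
x3 = s^2 - x1 - x2 mod 13 = 8^2 - 0 - 7 = 5
y3 = s (x1 - x3) - y1 mod 13 = 8 * (0 - 5) - 12 = 0

P + Q = (5, 0)


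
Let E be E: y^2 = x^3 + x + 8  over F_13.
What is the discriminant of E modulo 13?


4 a^3 + 27 b^2 = 4*1^3 + 27*8^2 = 4 + 1728 = 1732
Delta = -16 * (1732) = -27712
Delta mod 13 = 4

Delta = 4 (mod 13)


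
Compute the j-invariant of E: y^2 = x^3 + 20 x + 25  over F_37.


Delta = -16(4 a^3 + 27 b^2) mod 37 = 32
-1728 * (4 a)^3 = -1728 * (4*20)^3 mod 37 = 8
j = 8 * 32^(-1) mod 37 = 28

j = 28 (mod 37)


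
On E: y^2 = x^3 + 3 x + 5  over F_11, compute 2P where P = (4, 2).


Doubling: s = (3 x1^2 + a) / (2 y1)
s = (3*4^2 + 3) / (2*2) mod 11 = 10
x3 = s^2 - 2 x1 mod 11 = 10^2 - 2*4 = 4
y3 = s (x1 - x3) - y1 mod 11 = 10 * (4 - 4) - 2 = 9

2P = (4, 9)


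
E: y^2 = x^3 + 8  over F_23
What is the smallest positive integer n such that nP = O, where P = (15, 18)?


Compute successive multiples of P until we hit O:
  1P = (15, 18)
  2P = (1, 3)
  3P = (20, 21)
  4P = (4, 7)
  5P = (5, 15)
  6P = (7, 12)
  7P = (3, 14)
  8P = (0, 10)
  ... (continuing to 24P)
  24P = O

ord(P) = 24


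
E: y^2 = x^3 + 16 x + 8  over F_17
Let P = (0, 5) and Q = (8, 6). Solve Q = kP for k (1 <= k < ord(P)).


Enumerate multiples of P until we hit Q = (8, 6):
  1P = (0, 5)
  2P = (8, 6)
Match found at i = 2.

k = 2


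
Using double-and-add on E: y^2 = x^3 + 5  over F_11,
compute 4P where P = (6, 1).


k = 4 = 100_2 (binary, LSB first: 001)
Double-and-add from P = (6, 1):
  bit 0 = 0: acc unchanged = O
  bit 1 = 0: acc unchanged = O
  bit 2 = 1: acc = O + (0, 7) = (0, 7)

4P = (0, 7)


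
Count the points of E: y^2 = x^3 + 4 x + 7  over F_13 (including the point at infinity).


For each x in F_13, count y with y^2 = x^3 + 4 x + 7 mod 13:
  x = 1: RHS = 12, y in [5, 8]  -> 2 point(s)
  x = 2: RHS = 10, y in [6, 7]  -> 2 point(s)
  x = 4: RHS = 9, y in [3, 10]  -> 2 point(s)
  x = 5: RHS = 9, y in [3, 10]  -> 2 point(s)
  x = 6: RHS = 0, y in [0]  -> 1 point(s)
  x = 7: RHS = 1, y in [1, 12]  -> 2 point(s)
  x = 11: RHS = 4, y in [2, 11]  -> 2 point(s)
Affine points: 13. Add the point at infinity: total = 14.

#E(F_13) = 14


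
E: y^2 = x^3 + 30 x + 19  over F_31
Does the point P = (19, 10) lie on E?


Check whether y^2 = x^3 + 30 x + 19 (mod 31) for (x, y) = (19, 10).
LHS: y^2 = 10^2 mod 31 = 7
RHS: x^3 + 30 x + 19 = 19^3 + 30*19 + 19 mod 31 = 8
LHS != RHS

No, not on the curve


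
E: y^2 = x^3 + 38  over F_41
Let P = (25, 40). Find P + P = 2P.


Doubling: s = (3 x1^2 + a) / (2 y1)
s = (3*25^2 + 0) / (2*40) mod 41 = 26
x3 = s^2 - 2 x1 mod 41 = 26^2 - 2*25 = 11
y3 = s (x1 - x3) - y1 mod 41 = 26 * (25 - 11) - 40 = 37

2P = (11, 37)


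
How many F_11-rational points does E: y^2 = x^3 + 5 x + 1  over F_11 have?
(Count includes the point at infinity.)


For each x in F_11, count y with y^2 = x^3 + 5 x + 1 mod 11:
  x = 0: RHS = 1, y in [1, 10]  -> 2 point(s)
  x = 6: RHS = 5, y in [4, 7]  -> 2 point(s)
  x = 7: RHS = 5, y in [4, 7]  -> 2 point(s)
  x = 8: RHS = 3, y in [5, 6]  -> 2 point(s)
  x = 9: RHS = 5, y in [4, 7]  -> 2 point(s)
Affine points: 10. Add the point at infinity: total = 11.

#E(F_11) = 11


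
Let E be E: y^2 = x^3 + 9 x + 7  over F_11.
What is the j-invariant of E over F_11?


Delta = -16(4 a^3 + 27 b^2) mod 11 = 2
-1728 * (4 a)^3 = -1728 * (4*9)^3 mod 11 = 6
j = 6 * 2^(-1) mod 11 = 3

j = 3 (mod 11)


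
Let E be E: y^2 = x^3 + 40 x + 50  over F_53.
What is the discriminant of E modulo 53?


4 a^3 + 27 b^2 = 4*40^3 + 27*50^2 = 256000 + 67500 = 323500
Delta = -16 * (323500) = -5176000
Delta mod 53 = 33

Delta = 33 (mod 53)


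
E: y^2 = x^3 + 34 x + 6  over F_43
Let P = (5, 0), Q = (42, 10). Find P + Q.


P != Q, so use the chord formula.
s = (y2 - y1) / (x2 - x1) = (10) / (37) mod 43 = 27
x3 = s^2 - x1 - x2 mod 43 = 27^2 - 5 - 42 = 37
y3 = s (x1 - x3) - y1 mod 43 = 27 * (5 - 37) - 0 = 39

P + Q = (37, 39)


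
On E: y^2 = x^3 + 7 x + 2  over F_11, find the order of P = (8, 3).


Compute successive multiples of P until we hit O:
  1P = (8, 3)
  2P = (10, 4)
  3P = (7, 3)
  4P = (7, 8)
  5P = (10, 7)
  6P = (8, 8)
  7P = O

ord(P) = 7


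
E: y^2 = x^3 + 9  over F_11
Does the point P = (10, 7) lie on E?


Check whether y^2 = x^3 + 0 x + 9 (mod 11) for (x, y) = (10, 7).
LHS: y^2 = 7^2 mod 11 = 5
RHS: x^3 + 0 x + 9 = 10^3 + 0*10 + 9 mod 11 = 8
LHS != RHS

No, not on the curve


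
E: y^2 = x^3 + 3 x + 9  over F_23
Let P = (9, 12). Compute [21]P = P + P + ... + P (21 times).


k = 21 = 10101_2 (binary, LSB first: 10101)
Double-and-add from P = (9, 12):
  bit 0 = 1: acc = O + (9, 12) = (9, 12)
  bit 1 = 0: acc unchanged = (9, 12)
  bit 2 = 1: acc = (9, 12) + (15, 18) = (0, 20)
  bit 3 = 0: acc unchanged = (0, 20)
  bit 4 = 1: acc = (0, 20) + (14, 9) = (21, 8)

21P = (21, 8)


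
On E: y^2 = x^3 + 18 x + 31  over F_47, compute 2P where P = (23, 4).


Doubling: s = (3 x1^2 + a) / (2 y1)
s = (3*23^2 + 18) / (2*4) mod 47 = 42
x3 = s^2 - 2 x1 mod 47 = 42^2 - 2*23 = 26
y3 = s (x1 - x3) - y1 mod 47 = 42 * (23 - 26) - 4 = 11

2P = (26, 11)


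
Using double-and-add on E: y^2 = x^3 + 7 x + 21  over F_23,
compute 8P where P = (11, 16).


k = 8 = 1000_2 (binary, LSB first: 0001)
Double-and-add from P = (11, 16):
  bit 0 = 0: acc unchanged = O
  bit 1 = 0: acc unchanged = O
  bit 2 = 0: acc unchanged = O
  bit 3 = 1: acc = O + (11, 7) = (11, 7)

8P = (11, 7)


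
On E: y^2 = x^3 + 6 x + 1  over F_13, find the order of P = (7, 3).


Compute successive multiples of P until we hit O:
  1P = (7, 3)
  2P = (9, 11)
  3P = (0, 12)
  4P = (5, 0)
  5P = (0, 1)
  6P = (9, 2)
  7P = (7, 10)
  8P = O

ord(P) = 8


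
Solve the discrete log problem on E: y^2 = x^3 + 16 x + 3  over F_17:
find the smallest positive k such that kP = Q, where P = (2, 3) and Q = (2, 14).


Enumerate multiples of P until we hit Q = (2, 14):
  1P = (2, 3)
  2P = (14, 9)
  3P = (14, 8)
  4P = (2, 14)
Match found at i = 4.

k = 4


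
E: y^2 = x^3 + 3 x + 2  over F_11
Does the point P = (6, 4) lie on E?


Check whether y^2 = x^3 + 3 x + 2 (mod 11) for (x, y) = (6, 4).
LHS: y^2 = 4^2 mod 11 = 5
RHS: x^3 + 3 x + 2 = 6^3 + 3*6 + 2 mod 11 = 5
LHS = RHS

Yes, on the curve


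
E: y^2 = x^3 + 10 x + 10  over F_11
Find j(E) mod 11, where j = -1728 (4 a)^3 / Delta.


Delta = -16(4 a^3 + 27 b^2) mod 11 = 6
-1728 * (4 a)^3 = -1728 * (4*10)^3 mod 11 = 9
j = 9 * 6^(-1) mod 11 = 7

j = 7 (mod 11)


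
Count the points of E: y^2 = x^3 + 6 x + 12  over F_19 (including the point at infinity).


For each x in F_19, count y with y^2 = x^3 + 6 x + 12 mod 19:
  x = 1: RHS = 0, y in [0]  -> 1 point(s)
  x = 3: RHS = 0, y in [0]  -> 1 point(s)
  x = 4: RHS = 5, y in [9, 10]  -> 2 point(s)
  x = 6: RHS = 17, y in [6, 13]  -> 2 point(s)
  x = 7: RHS = 17, y in [6, 13]  -> 2 point(s)
  x = 9: RHS = 16, y in [4, 15]  -> 2 point(s)
  x = 12: RHS = 7, y in [8, 11]  -> 2 point(s)
  x = 13: RHS = 7, y in [8, 11]  -> 2 point(s)
  x = 14: RHS = 9, y in [3, 16]  -> 2 point(s)
  x = 15: RHS = 0, y in [0]  -> 1 point(s)
  x = 16: RHS = 5, y in [9, 10]  -> 2 point(s)
  x = 17: RHS = 11, y in [7, 12]  -> 2 point(s)
  x = 18: RHS = 5, y in [9, 10]  -> 2 point(s)
Affine points: 23. Add the point at infinity: total = 24.

#E(F_19) = 24


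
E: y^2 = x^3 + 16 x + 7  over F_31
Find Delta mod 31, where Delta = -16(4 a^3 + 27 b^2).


4 a^3 + 27 b^2 = 4*16^3 + 27*7^2 = 16384 + 1323 = 17707
Delta = -16 * (17707) = -283312
Delta mod 31 = 28

Delta = 28 (mod 31)


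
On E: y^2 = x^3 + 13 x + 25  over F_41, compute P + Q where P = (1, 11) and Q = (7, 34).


P != Q, so use the chord formula.
s = (y2 - y1) / (x2 - x1) = (23) / (6) mod 41 = 38
x3 = s^2 - x1 - x2 mod 41 = 38^2 - 1 - 7 = 1
y3 = s (x1 - x3) - y1 mod 41 = 38 * (1 - 1) - 11 = 30

P + Q = (1, 30)


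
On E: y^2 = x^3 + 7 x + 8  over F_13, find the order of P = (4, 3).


Compute successive multiples of P until we hit O:
  1P = (4, 3)
  2P = (2, 11)
  3P = (10, 8)
  4P = (8, 11)
  5P = (5, 8)
  6P = (3, 2)
  7P = (7, 7)
  8P = (11, 5)
  ... (continuing to 20P)
  20P = O

ord(P) = 20


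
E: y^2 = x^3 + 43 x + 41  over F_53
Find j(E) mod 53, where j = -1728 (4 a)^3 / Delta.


Delta = -16(4 a^3 + 27 b^2) mod 53 = 43
-1728 * (4 a)^3 = -1728 * (4*43)^3 mod 53 = 27
j = 27 * 43^(-1) mod 53 = 45

j = 45 (mod 53)


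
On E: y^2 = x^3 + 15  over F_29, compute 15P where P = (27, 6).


k = 15 = 1111_2 (binary, LSB first: 1111)
Double-and-add from P = (27, 6):
  bit 0 = 1: acc = O + (27, 6) = (27, 6)
  bit 1 = 1: acc = (27, 6) + (5, 16) = (2, 9)
  bit 2 = 1: acc = (2, 9) + (6, 17) = (25, 3)
  bit 3 = 1: acc = (25, 3) + (1, 4) = (10, 0)

15P = (10, 0)


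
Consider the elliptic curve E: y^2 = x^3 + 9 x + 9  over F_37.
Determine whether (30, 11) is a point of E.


Check whether y^2 = x^3 + 9 x + 9 (mod 37) for (x, y) = (30, 11).
LHS: y^2 = 11^2 mod 37 = 10
RHS: x^3 + 9 x + 9 = 30^3 + 9*30 + 9 mod 37 = 10
LHS = RHS

Yes, on the curve


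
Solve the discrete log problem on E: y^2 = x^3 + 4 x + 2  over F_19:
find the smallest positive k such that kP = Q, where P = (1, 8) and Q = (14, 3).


Enumerate multiples of P until we hit Q = (14, 3):
  1P = (1, 8)
  2P = (14, 16)
  3P = (10, 4)
  4P = (15, 13)
  5P = (4, 14)
  6P = (18, 15)
  7P = (17, 10)
  8P = (12, 12)
  9P = (11, 16)
  10P = (16, 18)
  11P = (13, 3)
  12P = (9, 8)
  13P = (9, 11)
  14P = (13, 16)
  15P = (16, 1)
  16P = (11, 3)
  17P = (12, 7)
  18P = (17, 9)
  19P = (18, 4)
  20P = (4, 5)
  21P = (15, 6)
  22P = (10, 15)
  23P = (14, 3)
Match found at i = 23.

k = 23


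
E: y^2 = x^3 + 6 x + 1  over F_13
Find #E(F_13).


For each x in F_13, count y with y^2 = x^3 + 6 x + 1 mod 13:
  x = 0: RHS = 1, y in [1, 12]  -> 2 point(s)
  x = 5: RHS = 0, y in [0]  -> 1 point(s)
  x = 7: RHS = 9, y in [3, 10]  -> 2 point(s)
  x = 9: RHS = 4, y in [2, 11]  -> 2 point(s)
Affine points: 7. Add the point at infinity: total = 8.

#E(F_13) = 8


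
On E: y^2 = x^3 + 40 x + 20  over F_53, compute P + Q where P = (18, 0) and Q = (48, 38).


P != Q, so use the chord formula.
s = (y2 - y1) / (x2 - x1) = (38) / (30) mod 53 = 26
x3 = s^2 - x1 - x2 mod 53 = 26^2 - 18 - 48 = 27
y3 = s (x1 - x3) - y1 mod 53 = 26 * (18 - 27) - 0 = 31

P + Q = (27, 31)


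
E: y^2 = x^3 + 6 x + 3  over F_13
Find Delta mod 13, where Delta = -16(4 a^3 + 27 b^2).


4 a^3 + 27 b^2 = 4*6^3 + 27*3^2 = 864 + 243 = 1107
Delta = -16 * (1107) = -17712
Delta mod 13 = 7

Delta = 7 (mod 13)


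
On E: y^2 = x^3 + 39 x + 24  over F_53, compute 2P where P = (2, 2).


Doubling: s = (3 x1^2 + a) / (2 y1)
s = (3*2^2 + 39) / (2*2) mod 53 = 26
x3 = s^2 - 2 x1 mod 53 = 26^2 - 2*2 = 36
y3 = s (x1 - x3) - y1 mod 53 = 26 * (2 - 36) - 2 = 15

2P = (36, 15)


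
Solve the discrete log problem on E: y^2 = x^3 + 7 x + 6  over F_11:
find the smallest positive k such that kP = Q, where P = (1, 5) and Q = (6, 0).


Enumerate multiples of P until we hit Q = (6, 0):
  1P = (1, 5)
  2P = (10, 8)
  3P = (5, 1)
  4P = (6, 0)
Match found at i = 4.

k = 4


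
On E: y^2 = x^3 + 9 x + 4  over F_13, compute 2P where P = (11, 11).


Doubling: s = (3 x1^2 + a) / (2 y1)
s = (3*11^2 + 9) / (2*11) mod 13 = 11
x3 = s^2 - 2 x1 mod 13 = 11^2 - 2*11 = 8
y3 = s (x1 - x3) - y1 mod 13 = 11 * (11 - 8) - 11 = 9

2P = (8, 9)


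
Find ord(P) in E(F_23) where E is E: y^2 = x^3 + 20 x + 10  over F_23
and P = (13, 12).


Compute successive multiples of P until we hit O:
  1P = (13, 12)
  2P = (1, 10)
  3P = (2, 9)
  4P = (21, 13)
  5P = (21, 10)
  6P = (2, 14)
  7P = (1, 13)
  8P = (13, 11)
  ... (continuing to 9P)
  9P = O

ord(P) = 9


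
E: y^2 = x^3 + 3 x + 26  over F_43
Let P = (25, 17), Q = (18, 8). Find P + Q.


P != Q, so use the chord formula.
s = (y2 - y1) / (x2 - x1) = (34) / (36) mod 43 = 32
x3 = s^2 - x1 - x2 mod 43 = 32^2 - 25 - 18 = 35
y3 = s (x1 - x3) - y1 mod 43 = 32 * (25 - 35) - 17 = 7

P + Q = (35, 7)


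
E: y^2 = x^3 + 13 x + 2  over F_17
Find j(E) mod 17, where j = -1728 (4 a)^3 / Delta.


Delta = -16(4 a^3 + 27 b^2) mod 17 = 5
-1728 * (4 a)^3 = -1728 * (4*13)^3 mod 17 = 6
j = 6 * 5^(-1) mod 17 = 8

j = 8 (mod 17)


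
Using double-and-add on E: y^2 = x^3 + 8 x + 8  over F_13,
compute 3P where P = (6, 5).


k = 3 = 11_2 (binary, LSB first: 11)
Double-and-add from P = (6, 5):
  bit 0 = 1: acc = O + (6, 5) = (6, 5)
  bit 1 = 1: acc = (6, 5) + (4, 0) = (6, 8)

3P = (6, 8)


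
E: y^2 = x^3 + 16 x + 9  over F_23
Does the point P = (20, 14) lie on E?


Check whether y^2 = x^3 + 16 x + 9 (mod 23) for (x, y) = (20, 14).
LHS: y^2 = 14^2 mod 23 = 12
RHS: x^3 + 16 x + 9 = 20^3 + 16*20 + 9 mod 23 = 3
LHS != RHS

No, not on the curve


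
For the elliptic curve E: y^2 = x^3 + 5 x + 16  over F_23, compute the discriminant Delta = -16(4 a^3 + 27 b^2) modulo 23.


4 a^3 + 27 b^2 = 4*5^3 + 27*16^2 = 500 + 6912 = 7412
Delta = -16 * (7412) = -118592
Delta mod 23 = 19

Delta = 19 (mod 23)


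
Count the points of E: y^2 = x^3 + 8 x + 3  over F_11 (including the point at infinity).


For each x in F_11, count y with y^2 = x^3 + 8 x + 3 mod 11:
  x = 0: RHS = 3, y in [5, 6]  -> 2 point(s)
  x = 1: RHS = 1, y in [1, 10]  -> 2 point(s)
  x = 2: RHS = 5, y in [4, 7]  -> 2 point(s)
  x = 4: RHS = 0, y in [0]  -> 1 point(s)
  x = 5: RHS = 3, y in [5, 6]  -> 2 point(s)
  x = 6: RHS = 3, y in [5, 6]  -> 2 point(s)
  x = 9: RHS = 1, y in [1, 10]  -> 2 point(s)
  x = 10: RHS = 5, y in [4, 7]  -> 2 point(s)
Affine points: 15. Add the point at infinity: total = 16.

#E(F_11) = 16


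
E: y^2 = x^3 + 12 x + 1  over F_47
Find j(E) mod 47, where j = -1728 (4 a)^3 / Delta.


Delta = -16(4 a^3 + 27 b^2) mod 47 = 37
-1728 * (4 a)^3 = -1728 * (4*12)^3 mod 47 = 11
j = 11 * 37^(-1) mod 47 = 13

j = 13 (mod 47)


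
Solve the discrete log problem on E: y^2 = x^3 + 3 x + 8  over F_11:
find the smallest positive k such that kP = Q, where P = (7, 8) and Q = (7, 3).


Enumerate multiples of P until we hit Q = (7, 3):
  1P = (7, 8)
  2P = (6, 0)
  3P = (7, 3)
Match found at i = 3.

k = 3


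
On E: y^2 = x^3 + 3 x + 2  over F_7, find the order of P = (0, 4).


Compute successive multiples of P until we hit O:
  1P = (0, 4)
  2P = (2, 4)
  3P = (5, 3)
  4P = (4, 1)
  5P = (4, 6)
  6P = (5, 4)
  7P = (2, 3)
  8P = (0, 3)
  ... (continuing to 9P)
  9P = O

ord(P) = 9


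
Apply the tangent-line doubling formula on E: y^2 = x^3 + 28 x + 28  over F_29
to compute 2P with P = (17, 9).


Doubling: s = (3 x1^2 + a) / (2 y1)
s = (3*17^2 + 28) / (2*9) mod 29 = 3
x3 = s^2 - 2 x1 mod 29 = 3^2 - 2*17 = 4
y3 = s (x1 - x3) - y1 mod 29 = 3 * (17 - 4) - 9 = 1

2P = (4, 1)


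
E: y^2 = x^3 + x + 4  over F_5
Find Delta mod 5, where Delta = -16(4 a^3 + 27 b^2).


4 a^3 + 27 b^2 = 4*1^3 + 27*4^2 = 4 + 432 = 436
Delta = -16 * (436) = -6976
Delta mod 5 = 4

Delta = 4 (mod 5)


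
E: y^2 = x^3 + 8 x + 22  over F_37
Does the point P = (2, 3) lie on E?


Check whether y^2 = x^3 + 8 x + 22 (mod 37) for (x, y) = (2, 3).
LHS: y^2 = 3^2 mod 37 = 9
RHS: x^3 + 8 x + 22 = 2^3 + 8*2 + 22 mod 37 = 9
LHS = RHS

Yes, on the curve


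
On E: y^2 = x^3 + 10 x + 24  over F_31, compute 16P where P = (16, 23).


k = 16 = 10000_2 (binary, LSB first: 00001)
Double-and-add from P = (16, 23):
  bit 0 = 0: acc unchanged = O
  bit 1 = 0: acc unchanged = O
  bit 2 = 0: acc unchanged = O
  bit 3 = 0: acc unchanged = O
  bit 4 = 1: acc = O + (1, 29) = (1, 29)

16P = (1, 29)


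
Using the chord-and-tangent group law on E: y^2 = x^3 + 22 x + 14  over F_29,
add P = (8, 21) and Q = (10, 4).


P != Q, so use the chord formula.
s = (y2 - y1) / (x2 - x1) = (12) / (2) mod 29 = 6
x3 = s^2 - x1 - x2 mod 29 = 6^2 - 8 - 10 = 18
y3 = s (x1 - x3) - y1 mod 29 = 6 * (8 - 18) - 21 = 6

P + Q = (18, 6)


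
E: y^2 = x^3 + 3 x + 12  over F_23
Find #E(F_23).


For each x in F_23, count y with y^2 = x^3 + 3 x + 12 mod 23:
  x = 0: RHS = 12, y in [9, 14]  -> 2 point(s)
  x = 1: RHS = 16, y in [4, 19]  -> 2 point(s)
  x = 2: RHS = 3, y in [7, 16]  -> 2 point(s)
  x = 3: RHS = 2, y in [5, 18]  -> 2 point(s)
  x = 6: RHS = 16, y in [4, 19]  -> 2 point(s)
  x = 7: RHS = 8, y in [10, 13]  -> 2 point(s)
  x = 9: RHS = 9, y in [3, 20]  -> 2 point(s)
  x = 16: RHS = 16, y in [4, 19]  -> 2 point(s)
  x = 17: RHS = 8, y in [10, 13]  -> 2 point(s)
  x = 22: RHS = 8, y in [10, 13]  -> 2 point(s)
Affine points: 20. Add the point at infinity: total = 21.

#E(F_23) = 21


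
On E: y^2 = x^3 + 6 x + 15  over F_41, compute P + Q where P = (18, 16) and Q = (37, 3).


P != Q, so use the chord formula.
s = (y2 - y1) / (x2 - x1) = (28) / (19) mod 41 = 36
x3 = s^2 - x1 - x2 mod 41 = 36^2 - 18 - 37 = 11
y3 = s (x1 - x3) - y1 mod 41 = 36 * (18 - 11) - 16 = 31

P + Q = (11, 31)


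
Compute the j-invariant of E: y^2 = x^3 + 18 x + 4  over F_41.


Delta = -16(4 a^3 + 27 b^2) mod 41 = 33
-1728 * (4 a)^3 = -1728 * (4*18)^3 mod 41 = 14
j = 14 * 33^(-1) mod 41 = 29

j = 29 (mod 41)


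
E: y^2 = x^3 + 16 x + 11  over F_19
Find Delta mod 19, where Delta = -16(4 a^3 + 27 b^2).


4 a^3 + 27 b^2 = 4*16^3 + 27*11^2 = 16384 + 3267 = 19651
Delta = -16 * (19651) = -314416
Delta mod 19 = 15

Delta = 15 (mod 19)


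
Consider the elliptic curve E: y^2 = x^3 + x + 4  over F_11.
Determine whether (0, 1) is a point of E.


Check whether y^2 = x^3 + 1 x + 4 (mod 11) for (x, y) = (0, 1).
LHS: y^2 = 1^2 mod 11 = 1
RHS: x^3 + 1 x + 4 = 0^3 + 1*0 + 4 mod 11 = 4
LHS != RHS

No, not on the curve


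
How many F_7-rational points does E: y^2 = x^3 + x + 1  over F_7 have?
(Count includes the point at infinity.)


For each x in F_7, count y with y^2 = x^3 + 1 x + 1 mod 7:
  x = 0: RHS = 1, y in [1, 6]  -> 2 point(s)
  x = 2: RHS = 4, y in [2, 5]  -> 2 point(s)
Affine points: 4. Add the point at infinity: total = 5.

#E(F_7) = 5


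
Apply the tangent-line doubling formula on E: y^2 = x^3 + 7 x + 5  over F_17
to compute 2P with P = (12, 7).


Doubling: s = (3 x1^2 + a) / (2 y1)
s = (3*12^2 + 7) / (2*7) mod 17 = 1
x3 = s^2 - 2 x1 mod 17 = 1^2 - 2*12 = 11
y3 = s (x1 - x3) - y1 mod 17 = 1 * (12 - 11) - 7 = 11

2P = (11, 11)


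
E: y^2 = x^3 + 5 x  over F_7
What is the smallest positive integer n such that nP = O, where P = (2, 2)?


Compute successive multiples of P until we hit O:
  1P = (2, 2)
  2P = (4, 0)
  3P = (2, 5)
  4P = O

ord(P) = 4


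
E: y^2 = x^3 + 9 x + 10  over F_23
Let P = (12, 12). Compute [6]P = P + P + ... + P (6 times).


k = 6 = 110_2 (binary, LSB first: 011)
Double-and-add from P = (12, 12):
  bit 0 = 0: acc unchanged = O
  bit 1 = 1: acc = O + (15, 22) = (15, 22)
  bit 2 = 1: acc = (15, 22) + (2, 17) = (12, 11)

6P = (12, 11)


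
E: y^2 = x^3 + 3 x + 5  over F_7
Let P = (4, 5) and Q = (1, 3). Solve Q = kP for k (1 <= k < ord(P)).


Enumerate multiples of P until we hit Q = (1, 3):
  1P = (4, 5)
  2P = (1, 4)
  3P = (6, 6)
  4P = (6, 1)
  5P = (1, 3)
Match found at i = 5.

k = 5


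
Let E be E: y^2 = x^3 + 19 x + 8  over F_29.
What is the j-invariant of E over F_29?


Delta = -16(4 a^3 + 27 b^2) mod 29 = 15
-1728 * (4 a)^3 = -1728 * (4*19)^3 mod 29 = 7
j = 7 * 15^(-1) mod 29 = 14

j = 14 (mod 29)


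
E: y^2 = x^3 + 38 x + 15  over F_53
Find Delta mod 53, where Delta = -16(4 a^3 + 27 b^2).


4 a^3 + 27 b^2 = 4*38^3 + 27*15^2 = 219488 + 6075 = 225563
Delta = -16 * (225563) = -3609008
Delta mod 53 = 27

Delta = 27 (mod 53)


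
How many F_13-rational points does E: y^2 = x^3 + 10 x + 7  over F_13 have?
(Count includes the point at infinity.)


For each x in F_13, count y with y^2 = x^3 + 10 x + 7 mod 13:
  x = 2: RHS = 9, y in [3, 10]  -> 2 point(s)
  x = 3: RHS = 12, y in [5, 8]  -> 2 point(s)
  x = 5: RHS = 0, y in [0]  -> 1 point(s)
  x = 6: RHS = 10, y in [6, 7]  -> 2 point(s)
  x = 7: RHS = 4, y in [2, 11]  -> 2 point(s)
  x = 8: RHS = 1, y in [1, 12]  -> 2 point(s)
  x = 12: RHS = 9, y in [3, 10]  -> 2 point(s)
Affine points: 13. Add the point at infinity: total = 14.

#E(F_13) = 14


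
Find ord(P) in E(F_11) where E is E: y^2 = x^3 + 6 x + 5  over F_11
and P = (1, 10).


Compute successive multiples of P until we hit O:
  1P = (1, 10)
  2P = (10, 3)
  3P = (4, 7)
  4P = (7, 7)
  5P = (6, 9)
  6P = (8, 9)
  7P = (0, 4)
  8P = (2, 6)
  ... (continuing to 17P)
  17P = O

ord(P) = 17


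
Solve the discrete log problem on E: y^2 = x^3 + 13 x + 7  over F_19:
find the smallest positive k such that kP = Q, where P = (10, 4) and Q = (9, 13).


Enumerate multiples of P until we hit Q = (9, 13):
  1P = (10, 4)
  2P = (16, 13)
  3P = (0, 11)
  4P = (15, 9)
  5P = (14, 11)
  6P = (4, 16)
  7P = (9, 13)
Match found at i = 7.

k = 7


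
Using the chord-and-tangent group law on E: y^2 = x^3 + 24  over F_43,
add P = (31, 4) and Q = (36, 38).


P != Q, so use the chord formula.
s = (y2 - y1) / (x2 - x1) = (34) / (5) mod 43 = 24
x3 = s^2 - x1 - x2 mod 43 = 24^2 - 31 - 36 = 36
y3 = s (x1 - x3) - y1 mod 43 = 24 * (31 - 36) - 4 = 5

P + Q = (36, 5)


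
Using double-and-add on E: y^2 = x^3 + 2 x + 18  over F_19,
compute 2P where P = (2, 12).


k = 2 = 10_2 (binary, LSB first: 01)
Double-and-add from P = (2, 12):
  bit 0 = 0: acc unchanged = O
  bit 1 = 1: acc = O + (16, 2) = (16, 2)

2P = (16, 2)


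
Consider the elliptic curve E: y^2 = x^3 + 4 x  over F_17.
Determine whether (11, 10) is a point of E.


Check whether y^2 = x^3 + 4 x + 0 (mod 17) for (x, y) = (11, 10).
LHS: y^2 = 10^2 mod 17 = 15
RHS: x^3 + 4 x + 0 = 11^3 + 4*11 + 0 mod 17 = 15
LHS = RHS

Yes, on the curve


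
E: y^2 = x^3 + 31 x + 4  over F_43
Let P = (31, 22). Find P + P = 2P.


Doubling: s = (3 x1^2 + a) / (2 y1)
s = (3*31^2 + 31) / (2*22) mod 43 = 33
x3 = s^2 - 2 x1 mod 43 = 33^2 - 2*31 = 38
y3 = s (x1 - x3) - y1 mod 43 = 33 * (31 - 38) - 22 = 5

2P = (38, 5)


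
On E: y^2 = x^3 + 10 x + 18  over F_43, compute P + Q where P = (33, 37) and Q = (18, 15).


P != Q, so use the chord formula.
s = (y2 - y1) / (x2 - x1) = (21) / (28) mod 43 = 33
x3 = s^2 - x1 - x2 mod 43 = 33^2 - 33 - 18 = 6
y3 = s (x1 - x3) - y1 mod 43 = 33 * (33 - 6) - 37 = 37

P + Q = (6, 37)


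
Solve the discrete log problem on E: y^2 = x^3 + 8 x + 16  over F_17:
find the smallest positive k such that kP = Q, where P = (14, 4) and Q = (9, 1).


Enumerate multiples of P until we hit Q = (9, 1):
  1P = (14, 4)
  2P = (10, 5)
  3P = (9, 16)
  4P = (12, 15)
  5P = (0, 4)
  6P = (3, 13)
  7P = (15, 3)
  8P = (6, 5)
  9P = (1, 5)
  10P = (1, 12)
  11P = (6, 12)
  12P = (15, 14)
  13P = (3, 4)
  14P = (0, 13)
  15P = (12, 2)
  16P = (9, 1)
Match found at i = 16.

k = 16


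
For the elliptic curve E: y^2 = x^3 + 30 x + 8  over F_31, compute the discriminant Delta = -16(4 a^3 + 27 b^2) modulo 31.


4 a^3 + 27 b^2 = 4*30^3 + 27*8^2 = 108000 + 1728 = 109728
Delta = -16 * (109728) = -1755648
Delta mod 31 = 6

Delta = 6 (mod 31)
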